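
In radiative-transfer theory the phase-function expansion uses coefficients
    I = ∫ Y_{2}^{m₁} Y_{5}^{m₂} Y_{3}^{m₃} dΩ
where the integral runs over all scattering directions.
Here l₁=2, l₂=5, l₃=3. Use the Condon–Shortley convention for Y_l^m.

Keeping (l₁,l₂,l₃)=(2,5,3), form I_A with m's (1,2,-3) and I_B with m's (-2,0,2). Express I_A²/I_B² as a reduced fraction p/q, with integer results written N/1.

Same 2,5,3: normalisation and zero-m 3j drop out of the ratio.
A: Δ: 4! 0! 6! / 11! → 1/2310; sum: t=1:−1/4320 = -1/4320; 3j²(2 5 3; 1 2 -3) = Δ·Π!·Σ² = 1/330  (sign -1)
B: Δ: 4! 0! 6! / 11! → 1/2310; sum: t=4:+1/2880 = 1/2880; 3j²(2 5 3; -2 0 2) = Δ·Π!·Σ² = 1/462  (sign -1)
I_A²/I_B² = (1/330)/(1/462) = 7/5

7/5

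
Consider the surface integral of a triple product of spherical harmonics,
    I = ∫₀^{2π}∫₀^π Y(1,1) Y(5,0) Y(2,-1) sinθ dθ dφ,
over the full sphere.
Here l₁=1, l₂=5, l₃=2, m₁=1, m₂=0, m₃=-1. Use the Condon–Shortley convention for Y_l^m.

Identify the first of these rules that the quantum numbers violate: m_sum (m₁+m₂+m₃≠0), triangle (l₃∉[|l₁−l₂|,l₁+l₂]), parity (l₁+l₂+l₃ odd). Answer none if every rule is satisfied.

azimuthal sum: 1 + 0 − 1 = 0  ✓
4 ≤ 2 ≤ 6 (triangle on l)  ✗
L = 1 + 5 + 2 = 8 (even)

triangle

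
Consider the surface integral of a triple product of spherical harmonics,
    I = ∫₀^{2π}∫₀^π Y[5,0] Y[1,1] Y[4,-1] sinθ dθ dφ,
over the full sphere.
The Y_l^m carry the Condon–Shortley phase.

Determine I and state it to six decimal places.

0.155288

Rules hold: Σm=0, L=10 even, 4≤4≤6.
N = 11·3·9 = 297
Δ = 2!·8!·0!/11! = 1/495
Racah Σ t=1..1: t=1:−1/576 = -1/576
⇒ 3j(5 1 4; 0 0 0)² = 5/99, sgn -1
Racah Σ t=2..2: t=2:+1/1440 = 1/1440
⇒ 3j(5 1 4; 0 1 -1)² = 2/99, sgn -1
4πI² = N·(3j₀)²·(3jₘ)² = 10/33
I = +1·√(0.30303/4π) = 0.15528807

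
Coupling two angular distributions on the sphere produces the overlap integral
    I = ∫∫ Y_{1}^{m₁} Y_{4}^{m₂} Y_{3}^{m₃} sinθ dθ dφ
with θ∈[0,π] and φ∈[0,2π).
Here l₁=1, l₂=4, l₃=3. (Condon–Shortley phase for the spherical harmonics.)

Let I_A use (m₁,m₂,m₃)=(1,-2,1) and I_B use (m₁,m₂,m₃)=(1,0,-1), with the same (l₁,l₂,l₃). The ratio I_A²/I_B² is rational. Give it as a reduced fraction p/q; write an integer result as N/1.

Shared (l₁,l₂,l₃)=(1,4,3): N and (l;000)² cancel in I_A²/I_B².
A: Δ = 2!·0!·6!/9! = 1/252; Racah Σ t=0..0: t=0:+1/96 = 1/96; ⇒ 3j(1 4 3; 1 -2 1)² = 5/84, sgn +1
B: Δ = 2!·0!·6!/9! = 1/252; Racah Σ t=0..0: t=0:+1/96 = 1/96; ⇒ 3j(1 4 3; 1 0 -1)² = 1/42, sgn +1
I_A²/I_B² = (5/84)/(1/42) = 5/2

5/2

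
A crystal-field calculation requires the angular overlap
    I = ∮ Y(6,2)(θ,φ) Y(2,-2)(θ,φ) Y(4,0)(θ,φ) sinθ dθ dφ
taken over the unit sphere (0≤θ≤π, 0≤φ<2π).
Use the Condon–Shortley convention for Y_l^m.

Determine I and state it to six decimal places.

0.133065

m-sum 0 ✓  L=12 even ✓  4≤4≤8 ✓
Π(2lᵢ+1) = 13×5×9 = 585
triangle coeff Δ(6,2,4) = 1/6435
Σ_t [2,2]: t=2:+1/2304 = 1/2304
(3j)²=5/143 [(6 2 4; 0 0 0)], sign=+1
Σ_t [0,0]: t=0:+1/13824 = 1/13824
(3j)²=14/1287 [(6 2 4; 2 -2 0)], sign=+1
⇒ 4πI² = 350/1573
I = (+1)√(350/1573/(4π)) = 0.13306527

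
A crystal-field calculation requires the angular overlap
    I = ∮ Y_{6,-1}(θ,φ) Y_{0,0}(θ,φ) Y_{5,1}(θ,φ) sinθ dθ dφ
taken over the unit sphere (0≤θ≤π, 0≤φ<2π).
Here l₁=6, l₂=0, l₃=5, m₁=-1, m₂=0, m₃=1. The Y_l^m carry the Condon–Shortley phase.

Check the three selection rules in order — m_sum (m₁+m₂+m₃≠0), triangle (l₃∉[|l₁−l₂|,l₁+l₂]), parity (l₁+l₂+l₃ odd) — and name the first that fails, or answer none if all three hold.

triangle

m₁+m₂+m₃ = -1 + 0 + 1 = 0  ✓
triangle: |6−0|=6 ≤ l₃=5 ≤ 6+0=6  ✗
parity: l₁+l₂+l₃ = 11 is odd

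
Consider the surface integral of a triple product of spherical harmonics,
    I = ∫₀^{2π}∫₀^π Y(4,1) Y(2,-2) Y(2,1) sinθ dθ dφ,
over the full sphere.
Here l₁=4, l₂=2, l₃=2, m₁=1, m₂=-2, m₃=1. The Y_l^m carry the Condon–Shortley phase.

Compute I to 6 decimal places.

m-sum 0 ✓  L=8 even ✓  2≤2≤6 ✓
Π(2lᵢ+1) = 9×5×5 = 225
triangle coeff Δ(4,2,2) = 1/630
Σ_t [2,2]: t=2:+1/16 = 1/16
(3j)²=2/35 [(4 2 2; 0 0 0)], sign=+1
Σ_t [0,0]: t=0:+1/144 = 1/144
(3j)²=1/126 [(4 2 2; 1 -2 1)], sign=-1
⇒ 4πI² = 5/49
I = (-1)√(5/49/(4π)) = -0.09011188

-0.090112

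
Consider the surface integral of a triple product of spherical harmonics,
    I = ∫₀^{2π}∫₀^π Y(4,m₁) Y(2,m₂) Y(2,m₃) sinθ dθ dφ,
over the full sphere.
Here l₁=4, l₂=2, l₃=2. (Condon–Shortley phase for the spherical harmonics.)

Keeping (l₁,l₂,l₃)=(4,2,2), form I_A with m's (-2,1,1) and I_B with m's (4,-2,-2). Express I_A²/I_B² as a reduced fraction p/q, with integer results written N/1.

Shared (l₁,l₂,l₃)=(4,2,2): N and (l;000)² cancel in I_A²/I_B².
A: Δ = 4!·4!·0!/9! = 1/630; Racah Σ t=3..3: t=3:−1/36 = -1/36; ⇒ 3j(4 2 2; -2 1 1)² = 4/63, sgn +1
B: Δ = 4!·4!·0!/9! = 1/630; Racah Σ t=0..0: t=0:+1/576 = 1/576; ⇒ 3j(4 2 2; 4 -2 -2)² = 1/9, sgn +1
I_A²/I_B² = (4/63)/(1/9) = 4/7

4/7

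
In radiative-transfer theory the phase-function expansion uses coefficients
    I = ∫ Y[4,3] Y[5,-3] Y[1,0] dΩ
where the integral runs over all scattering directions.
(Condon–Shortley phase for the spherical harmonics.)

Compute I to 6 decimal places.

Rules hold: Σm=0, L=10 even, 1≤1≤9.
N = 9·11·3 = 297
Δ = 8!·0!·2!/11! = 1/495
Racah Σ t=4..4: t=4:+1/576 = 1/576
⇒ 3j(4 5 1; 0 0 0)² = 5/99, sgn -1
Racah Σ t=1..1: t=1:−1/5040 = -1/5040
⇒ 3j(4 5 1; 3 -3 0)² = 16/495, sgn +1
4πI² = N·(3j₀)²·(3jₘ)² = 16/33
I = -1·√(0.484848/4π) = -0.19642560

-0.196426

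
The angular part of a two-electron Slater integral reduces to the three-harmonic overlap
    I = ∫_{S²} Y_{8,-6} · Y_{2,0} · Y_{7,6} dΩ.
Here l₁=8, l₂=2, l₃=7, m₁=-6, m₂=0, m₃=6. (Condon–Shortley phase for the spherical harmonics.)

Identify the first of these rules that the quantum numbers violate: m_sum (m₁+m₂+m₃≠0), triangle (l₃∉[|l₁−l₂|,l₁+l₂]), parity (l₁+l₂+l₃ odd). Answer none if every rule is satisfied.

Σmᵢ = 0  ✓
l₃∈[|l₁−l₂|,l₁+l₂]=[6,10], have l₃=7  ✓
Σlᵢ = 17 ⇒ odd  ✗

parity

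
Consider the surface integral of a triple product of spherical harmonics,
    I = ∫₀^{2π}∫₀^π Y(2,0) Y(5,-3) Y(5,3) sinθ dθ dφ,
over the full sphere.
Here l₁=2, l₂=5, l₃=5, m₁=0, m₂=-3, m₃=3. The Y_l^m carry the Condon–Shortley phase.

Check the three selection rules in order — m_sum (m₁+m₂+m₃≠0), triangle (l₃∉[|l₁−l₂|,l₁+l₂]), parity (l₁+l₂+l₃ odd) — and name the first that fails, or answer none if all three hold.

azimuthal sum: 0 − 3 + 3 = 0  ✓
3 ≤ 5 ≤ 7 (triangle on l)  ✓
L = 2 + 5 + 5 = 12 (even)  ✓

none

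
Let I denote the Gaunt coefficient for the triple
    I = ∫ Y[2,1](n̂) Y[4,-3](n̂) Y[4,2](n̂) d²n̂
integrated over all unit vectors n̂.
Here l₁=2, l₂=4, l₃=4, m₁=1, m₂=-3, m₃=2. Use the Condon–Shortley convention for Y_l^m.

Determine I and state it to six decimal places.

-0.187702

Rules hold: Σm=0, L=10 even, 2≤4≤6.
N = 5·9·9 = 405
Δ = 2!·2!·6!/11! = 1/13860
Racah Σ t=0..2: t=0:+1/192 t=1:−1/36 t=2:+1/192 = -5/288
⇒ 3j(2 4 4; 0 0 0)² = 20/693, sgn -1
Racah Σ t=0..1: t=0:+1/240 t=1:−1/1440 = 1/288
⇒ 3j(2 4 4; 1 -3 2)² = 5/132, sgn +1
4πI² = N·(3j₀)²·(3jₘ)² = 375/847
I = -1·√(0.442739/4π) = -0.18770204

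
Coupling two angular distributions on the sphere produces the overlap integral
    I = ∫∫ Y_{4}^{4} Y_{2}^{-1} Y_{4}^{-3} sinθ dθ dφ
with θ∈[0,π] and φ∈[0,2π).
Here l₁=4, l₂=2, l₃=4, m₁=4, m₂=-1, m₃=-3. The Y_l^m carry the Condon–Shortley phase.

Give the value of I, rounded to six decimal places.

0.198645

Rules hold: Σm=0, L=10 even, 2≤4≤6.
N = 9·5·9 = 405
Δ = 2!·6!·2!/11! = 1/13860
Racah Σ t=0..2: t=0:+1/192 t=1:−1/36 t=2:+1/192 = -5/288
⇒ 3j(4 2 4; 0 0 0)² = 20/693, sgn -1
Racah Σ t=0..0: t=0:+1/1440 = 1/1440
⇒ 3j(4 2 4; 4 -1 -3)² = 7/165, sgn -1
4πI² = N·(3j₀)²·(3jₘ)² = 60/121
I = +1·√(0.495868/4π) = 0.19864517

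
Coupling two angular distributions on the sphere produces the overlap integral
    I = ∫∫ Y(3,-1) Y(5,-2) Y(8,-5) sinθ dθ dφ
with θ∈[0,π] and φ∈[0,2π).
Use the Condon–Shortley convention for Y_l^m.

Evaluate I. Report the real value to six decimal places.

Σmᵢ = -8 ≠ 0, so the φ-integral vanishes; I = 0

0.000000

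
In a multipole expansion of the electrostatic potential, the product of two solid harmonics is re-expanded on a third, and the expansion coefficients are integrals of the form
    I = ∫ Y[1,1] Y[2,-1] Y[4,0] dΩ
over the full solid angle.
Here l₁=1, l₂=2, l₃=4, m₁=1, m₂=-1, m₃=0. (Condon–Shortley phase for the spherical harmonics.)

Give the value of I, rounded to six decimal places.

|1−2|≤4≤1+2 violated ⇒ I = 0

0.000000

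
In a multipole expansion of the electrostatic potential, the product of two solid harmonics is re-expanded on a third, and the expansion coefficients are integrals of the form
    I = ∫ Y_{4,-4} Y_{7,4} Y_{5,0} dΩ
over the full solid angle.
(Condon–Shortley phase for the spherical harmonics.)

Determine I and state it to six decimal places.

-0.178703

Checks pass: Σm=0; 16 even; l₃=5∈[3,11].
(2·4+1)(2·7+1)(2·5+1) = 1485
Δ: 6! 2! 8! / 17! → 1/6126120
sum: t=2:+1/69120 t=3:−1/20736 t=4:+1/69120 = -1/51840
3j²(4 7 5; 0 0 0) = Δ·Π!·Σ² = 280/21879  (sign +1)
sum: t=6:+1/1036800 = 1/1036800
3j²(4 7 5; -4 4 0) = Δ·Π!·Σ² = 14/663  (sign -1)
combine: 4πI² = 1485·280/21879·14/663 = 19600/48841
take √, sign -1: I = -0.17870258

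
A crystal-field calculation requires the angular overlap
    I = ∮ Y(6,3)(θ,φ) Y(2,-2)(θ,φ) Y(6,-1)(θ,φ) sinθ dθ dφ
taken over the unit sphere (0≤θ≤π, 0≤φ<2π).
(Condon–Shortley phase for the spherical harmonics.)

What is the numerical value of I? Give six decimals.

0.177674

Checks pass: Σm=0; 14 even; l₃=6∈[4,8].
(2·6+1)(2·2+1)(2·6+1) = 845
Δ: 2! 10! 2! / 15! → 1/90090
sum: t=0:+1/69120 t=1:−1/14400 t=2:+1/69120 = -7/172800
3j²(6 2 6; 0 0 0) = Δ·Π!·Σ² = 14/715  (sign -1)
sum: t=0:+1/120960 = 1/120960
3j²(6 2 6; 3 -2 -1) = Δ·Π!·Σ² = 24/1001  (sign -1)
combine: 4πI² = 845·14/715·24/1001 = 48/121
take √, sign +1: I = 0.17767364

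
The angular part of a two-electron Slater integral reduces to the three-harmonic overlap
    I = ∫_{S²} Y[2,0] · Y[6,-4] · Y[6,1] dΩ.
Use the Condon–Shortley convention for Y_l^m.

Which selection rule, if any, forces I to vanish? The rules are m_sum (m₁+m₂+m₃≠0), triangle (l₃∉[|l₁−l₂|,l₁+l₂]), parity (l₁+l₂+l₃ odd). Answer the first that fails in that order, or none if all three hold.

Σmᵢ = -3  ✗
l₃∈[|l₁−l₂|,l₁+l₂]=[4,8], have l₃=6
Σlᵢ = 14 ⇒ even

m_sum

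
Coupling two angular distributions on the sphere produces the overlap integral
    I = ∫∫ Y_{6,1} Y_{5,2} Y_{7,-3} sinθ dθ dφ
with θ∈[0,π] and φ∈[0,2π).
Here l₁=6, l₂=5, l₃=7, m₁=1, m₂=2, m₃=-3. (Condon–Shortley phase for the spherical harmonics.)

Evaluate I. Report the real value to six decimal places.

-0.036891

Rules hold: Σm=0, L=18 even, 1≤7≤11.
N = 13·11·15 = 2145
Δ = 4!·8!·6!/19! = 1/174594420
Racah Σ t=0..4: t=0:+1/4147200 t=1:−1/207360 t=2:+1/82944 t=3:−1/207360 t=4:+1/4147200 = 1/345600
⇒ 3j(6 5 7; 0 0 0)² = 420/46189, sgn -1
Racah Σ t=1..4: t=1:−1/2488320 t=2:+1/345600 t=3:−1/414720 t=4:+1/4354560 = 1/3225600
⇒ 3j(6 5 7; 1 2 -3)² = 81/92378, sgn +1
4πI² = N·(3j₀)²·(3jₘ)² = 255150/14919047
I = -1·√(0.0171023/4π) = -0.03689116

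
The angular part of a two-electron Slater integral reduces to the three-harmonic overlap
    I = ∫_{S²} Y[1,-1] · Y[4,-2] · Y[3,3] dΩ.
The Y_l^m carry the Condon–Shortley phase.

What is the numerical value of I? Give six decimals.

0.061558

Rules hold: Σm=0, L=8 even, 3≤3≤5.
N = 3·9·7 = 189
Δ = 2!·0!·6!/9! = 1/252
Racah Σ t=1..1: t=1:−1/36 = -1/36
⇒ 3j(1 4 3; 0 0 0)² = 4/63, sgn +1
Racah Σ t=2..2: t=2:+1/1440 = 1/1440
⇒ 3j(1 4 3; -1 -2 3)² = 1/252, sgn +1
4πI² = N·(3j₀)²·(3jₘ)² = 1/21
I = +1·√(0.047619/4π) = 0.06155813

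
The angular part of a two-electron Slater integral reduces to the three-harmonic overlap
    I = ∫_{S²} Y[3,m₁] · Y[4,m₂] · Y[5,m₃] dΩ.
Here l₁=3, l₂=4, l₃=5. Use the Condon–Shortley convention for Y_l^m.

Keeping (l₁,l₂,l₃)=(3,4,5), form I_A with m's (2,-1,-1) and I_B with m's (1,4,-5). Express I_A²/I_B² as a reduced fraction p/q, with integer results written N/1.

l's match ⇒ only the (l;m) 3-j factors differ between A and B.
A: triangle coeff Δ(3,4,5) = 1/180180; Σ_t [0,1]: t=0:+1/432 t=1:−1/1152 = 5/3456; (3j)²=625/36036 [(3 4 5; 2 -1 -1)], sign=+1
B: triangle coeff Δ(3,4,5) = 1/180180; Σ_t [2,2]: t=2:+1/34560 = 1/34560; (3j)²=14/429 [(3 4 5; 1 4 -5)], sign=+1
I_A²/I_B² = (625/36036)/(14/429) = 625/1176

625/1176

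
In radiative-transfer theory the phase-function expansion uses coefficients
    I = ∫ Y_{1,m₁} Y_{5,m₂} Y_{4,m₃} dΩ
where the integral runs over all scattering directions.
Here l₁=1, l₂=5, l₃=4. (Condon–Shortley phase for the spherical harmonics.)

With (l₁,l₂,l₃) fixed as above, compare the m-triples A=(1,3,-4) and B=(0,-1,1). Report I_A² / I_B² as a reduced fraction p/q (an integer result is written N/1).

1/24

Shared (l₁,l₂,l₃)=(1,5,4): N and (l;000)² cancel in I_A²/I_B².
A: Δ = 2!·0!·8!/11! = 1/495; Racah Σ t=0..0: t=0:+1/80640 = 1/80640; ⇒ 3j(1 5 4; 1 3 -4)² = 1/495, sgn +1
B: Δ = 2!·0!·8!/11! = 1/495; Racah Σ t=1..1: t=1:−1/720 = -1/720; ⇒ 3j(1 5 4; 0 -1 1)² = 8/165, sgn +1
I_A²/I_B² = (1/495)/(8/165) = 1/24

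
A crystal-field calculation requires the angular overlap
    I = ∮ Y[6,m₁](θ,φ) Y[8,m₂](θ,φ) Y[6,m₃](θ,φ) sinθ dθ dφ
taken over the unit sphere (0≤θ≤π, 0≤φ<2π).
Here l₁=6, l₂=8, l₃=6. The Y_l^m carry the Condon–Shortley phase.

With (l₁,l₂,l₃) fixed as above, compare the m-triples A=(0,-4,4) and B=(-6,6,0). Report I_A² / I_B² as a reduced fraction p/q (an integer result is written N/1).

63/143

Same 6,8,6: normalisation and zero-m 3j drop out of the ratio.
A: Δ: 8! 4! 8! / 21! → 1/1309458150; sum: t=2:+1/49766400 t=3:−1/21772800 t=4:+1/92897280 = -1/66355200; 3j²(6 8 6; 0 -4 4) = Δ·Π!·Σ² = 63/8398  (sign -1)
B: Δ: 8! 4! 8! / 21! → 1/1309458150; sum: t=8:+1/1393459200 = 1/1393459200; 3j²(6 8 6; -6 6 0) = Δ·Π!·Σ² = 11/646  (sign +1)
I_A²/I_B² = (63/8398)/(11/646) = 63/143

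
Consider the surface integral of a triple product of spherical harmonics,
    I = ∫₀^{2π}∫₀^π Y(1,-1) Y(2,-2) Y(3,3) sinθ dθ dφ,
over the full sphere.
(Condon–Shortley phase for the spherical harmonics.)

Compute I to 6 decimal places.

Rules hold: Σm=0, L=6 even, 1≤3≤3.
N = 3·5·7 = 105
Δ = 0!·2!·4!/7! = 1/105
Racah Σ t=0..0: t=0:+1/4 = 1/4
⇒ 3j(1 2 3; 0 0 0)² = 3/35, sgn -1
Racah Σ t=0..0: t=0:+1/48 = 1/48
⇒ 3j(1 2 3; -1 -2 3)² = 1/7, sgn +1
4πI² = N·(3j₀)²·(3jₘ)² = 9/7
I = -1·√(1.28571/4π) = -0.31986543

-0.319865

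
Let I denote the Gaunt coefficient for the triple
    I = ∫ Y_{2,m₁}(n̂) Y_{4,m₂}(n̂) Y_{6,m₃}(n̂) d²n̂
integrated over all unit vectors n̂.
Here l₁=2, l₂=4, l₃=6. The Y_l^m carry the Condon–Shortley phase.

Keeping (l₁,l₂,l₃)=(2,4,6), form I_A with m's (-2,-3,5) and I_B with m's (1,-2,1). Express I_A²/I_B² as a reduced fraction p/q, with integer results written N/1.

Same 2,4,6: normalisation and zero-m 3j drop out of the ratio.
A: Δ: 0! 4! 8! / 13! → 1/6435; sum: t=0:+1/120960 = 1/120960; 3j²(2 4 6; -2 -3 5) = Δ·Π!·Σ² = 2/39  (sign -1)
B: Δ: 0! 4! 8! / 13! → 1/6435; sum: t=0:+1/8640 = 1/8640; 3j²(2 4 6; 1 -2 1) = Δ·Π!·Σ² = 14/1287  (sign -1)
I_A²/I_B² = (2/39)/(14/1287) = 33/7

33/7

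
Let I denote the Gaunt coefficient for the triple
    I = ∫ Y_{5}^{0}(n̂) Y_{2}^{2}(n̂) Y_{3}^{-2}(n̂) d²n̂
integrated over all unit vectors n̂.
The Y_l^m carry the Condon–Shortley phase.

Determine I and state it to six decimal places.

0.053579

Rules hold: Σm=0, L=10 even, 3≤3≤7.
N = 11·5·7 = 385
Δ = 4!·6!·0!/11! = 1/2310
Racah Σ t=2..2: t=2:+1/144 = 1/144
⇒ 3j(5 2 3; 0 0 0)² = 10/231, sgn -1
Racah Σ t=4..4: t=4:+1/2880 = 1/2880
⇒ 3j(5 2 3; 0 2 -2)² = 1/462, sgn -1
4πI² = N·(3j₀)²·(3jₘ)² = 25/693
I = +1·√(0.036075/4π) = 0.05357948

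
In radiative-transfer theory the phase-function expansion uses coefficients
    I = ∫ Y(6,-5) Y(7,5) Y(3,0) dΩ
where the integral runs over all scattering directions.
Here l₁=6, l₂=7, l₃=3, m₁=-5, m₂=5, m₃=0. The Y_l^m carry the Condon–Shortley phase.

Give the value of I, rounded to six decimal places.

0.161723

Rules hold: Σm=0, L=16 even, 1≤3≤13.
N = 13·15·7 = 1365
Δ = 10!·2!·4!/17! = 1/2042040
Racah Σ t=4..6: t=4:+1/207360 t=5:−1/57600 t=6:+1/207360 = -1/129600
⇒ 3j(6 7 3; 0 0 0)² = 168/12155, sgn +1
Racah Σ t=9..10: t=9:−1/4354560 t=10:+1/14515200 = -1/6220800
⇒ 3j(6 7 3; -5 5 0)² = 77/4420, sgn +1
4πI² = N·(3j₀)²·(3jₘ)² = 6174/18785
I = +1·√(0.328666/4π) = 0.16172337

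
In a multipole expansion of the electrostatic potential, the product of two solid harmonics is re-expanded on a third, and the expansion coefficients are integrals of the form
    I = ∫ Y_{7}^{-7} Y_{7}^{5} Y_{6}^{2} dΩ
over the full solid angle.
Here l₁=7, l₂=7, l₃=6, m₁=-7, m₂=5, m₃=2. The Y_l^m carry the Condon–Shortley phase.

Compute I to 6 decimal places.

0.169125

Rules hold: Σm=0, L=20 even, 0≤6≤14.
N = 15·15·13 = 2925
Δ = 8!·6!·6!/21! = 1/2444321880
Racah Σ t=1..7: t=1:−1/2612736000 t=2:+1/20736000 t=3:−1/1658880 t=4:+1/746496 t=5:−1/1658880 t=6:+1/20736000 t=7:−1/2612736000 = 1/4354560
⇒ 3j(7 7 6; 0 0 0)² = 1000/138567, sgn +1
Racah Σ t=8..8: t=8:+1/1393459200 = 1/1393459200
⇒ 3j(7 7 6; -7 5 2)² = 11/646, sgn +1
4πI² = N·(3j₀)²·(3jₘ)² = 37500/104329
I = +1·√(0.35944/4π) = 0.16912514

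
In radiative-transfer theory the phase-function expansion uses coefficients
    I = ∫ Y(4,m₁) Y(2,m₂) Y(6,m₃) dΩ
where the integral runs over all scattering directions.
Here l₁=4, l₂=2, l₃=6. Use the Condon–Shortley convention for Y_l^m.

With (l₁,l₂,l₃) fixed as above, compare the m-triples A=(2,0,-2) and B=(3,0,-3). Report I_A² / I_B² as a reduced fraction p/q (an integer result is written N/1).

Same 4,2,6: normalisation and zero-m 3j drop out of the ratio.
A: Δ: 0! 8! 4! / 13! → 1/6435; sum: t=0:+1/5760 = 1/5760; 3j²(4 2 6; 2 0 -2) = Δ·Π!·Σ² = 56/2145  (sign +1)
B: Δ: 0! 8! 4! / 13! → 1/6435; sum: t=0:+1/20160 = 1/20160; 3j²(4 2 6; 3 0 -3) = Δ·Π!·Σ² = 12/715  (sign -1)
I_A²/I_B² = (56/2145)/(12/715) = 14/9

14/9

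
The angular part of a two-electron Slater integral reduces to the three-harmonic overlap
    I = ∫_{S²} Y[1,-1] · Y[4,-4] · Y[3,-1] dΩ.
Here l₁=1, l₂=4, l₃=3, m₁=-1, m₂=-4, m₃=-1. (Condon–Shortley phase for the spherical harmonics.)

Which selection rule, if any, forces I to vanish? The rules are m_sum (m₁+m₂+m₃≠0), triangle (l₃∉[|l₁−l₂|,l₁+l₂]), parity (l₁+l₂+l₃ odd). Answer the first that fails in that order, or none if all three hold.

m_sum

Σmᵢ = -6  ✗
l₃∈[|l₁−l₂|,l₁+l₂]=[3,5], have l₃=3
Σlᵢ = 8 ⇒ even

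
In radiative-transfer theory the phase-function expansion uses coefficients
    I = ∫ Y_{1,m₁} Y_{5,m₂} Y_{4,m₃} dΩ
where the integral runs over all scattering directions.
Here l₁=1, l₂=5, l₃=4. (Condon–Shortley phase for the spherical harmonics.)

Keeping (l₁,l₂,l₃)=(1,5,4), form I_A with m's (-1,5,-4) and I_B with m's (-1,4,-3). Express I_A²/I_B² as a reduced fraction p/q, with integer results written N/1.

Same 1,5,4: normalisation and zero-m 3j drop out of the ratio.
A: Δ: 2! 0! 8! / 11! → 1/495; sum: t=2:+1/80640 = 1/80640; 3j²(1 5 4; -1 5 -4) = Δ·Π!·Σ² = 1/11  (sign +1)
B: Δ: 2! 0! 8! / 11! → 1/495; sum: t=2:+1/10080 = 1/10080; 3j²(1 5 4; -1 4 -3) = Δ·Π!·Σ² = 4/55  (sign -1)
I_A²/I_B² = (1/11)/(4/55) = 5/4

5/4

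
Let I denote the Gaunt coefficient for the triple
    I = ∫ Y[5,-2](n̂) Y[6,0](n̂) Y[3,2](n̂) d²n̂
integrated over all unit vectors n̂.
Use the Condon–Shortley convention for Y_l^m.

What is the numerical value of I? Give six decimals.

Checks pass: Σm=0; 14 even; l₃=3∈[1,11].
(2·5+1)(2·6+1)(2·3+1) = 1001
Δ: 8! 2! 4! / 15! → 1/675675
sum: t=3:−1/8640 t=4:+1/2304 t=5:−1/8640 = 7/34560
3j²(5 6 3; 0 0 0) = Δ·Π!·Σ² = 7/429  (sign -1)
sum: t=5:−1/8640 t=6:+1/34560 = -1/11520
3j²(5 6 3; -2 0 2) = Δ·Π!·Σ² = 3/143  (sign +1)
combine: 4πI² = 1001·7/429·3/143 = 49/143
take √, sign -1: I = -0.16512966

-0.165130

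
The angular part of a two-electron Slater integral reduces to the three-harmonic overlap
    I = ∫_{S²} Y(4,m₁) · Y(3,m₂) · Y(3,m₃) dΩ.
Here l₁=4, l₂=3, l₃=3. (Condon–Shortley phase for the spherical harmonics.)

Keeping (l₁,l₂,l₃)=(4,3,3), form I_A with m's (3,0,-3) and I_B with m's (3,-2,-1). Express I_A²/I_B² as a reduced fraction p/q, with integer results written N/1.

Shared (l₁,l₂,l₃)=(4,3,3): N and (l;000)² cancel in I_A²/I_B².
A: Δ = 4!·4!·2!/11! = 1/34650; Racah Σ t=1..1: t=1:−1/288 = -1/288; ⇒ 3j(4 3 3; 3 0 -3)² = 1/22, sgn -1
B: Δ = 4!·4!·2!/11! = 1/34650; Racah Σ t=0..1: t=0:+1/144 t=1:−1/288 = 1/288; ⇒ 3j(4 3 3; 3 -2 -1)² = 1/99, sgn +1
I_A²/I_B² = (1/22)/(1/99) = 9/2

9/2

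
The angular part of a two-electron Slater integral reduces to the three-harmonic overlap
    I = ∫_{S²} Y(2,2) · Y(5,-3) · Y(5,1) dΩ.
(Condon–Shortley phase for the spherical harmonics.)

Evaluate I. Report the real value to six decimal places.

Checks pass: Σm=0; 12 even; l₃=5∈[3,7].
(2·2+1)(2·5+1)(2·5+1) = 605
Δ: 2! 2! 8! / 13! → 1/38610
sum: t=0:+1/2880 t=1:−1/576 t=2:+1/2880 = -1/960
3j²(2 5 5; 0 0 0) = Δ·Π!·Σ² = 10/429  (sign +1)
sum: t=0:+1/5760 = 1/5760
3j²(2 5 5; 2 -3 1) = Δ·Π!·Σ² = 56/2145  (sign +1)
combine: 4πI² = 605·10/429·56/2145 = 560/1521
take √, sign +1: I = 0.17116875

0.171169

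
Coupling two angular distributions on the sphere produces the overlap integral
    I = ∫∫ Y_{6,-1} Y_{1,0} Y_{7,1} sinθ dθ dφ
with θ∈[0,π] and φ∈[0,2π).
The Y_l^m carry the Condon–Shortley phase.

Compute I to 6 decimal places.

-0.242415

Rules hold: Σm=0, L=14 even, 5≤7≤7.
N = 13·3·15 = 585
Δ = 0!·12!·2!/15! = 1/1365
Racah Σ t=0..0: t=0:+1/518400 = 1/518400
⇒ 3j(6 1 7; 0 0 0)² = 7/195, sgn -1
Racah Σ t=0..0: t=0:+1/604800 = 1/604800
⇒ 3j(6 1 7; -1 0 1)² = 16/455, sgn +1
4πI² = N·(3j₀)²·(3jₘ)² = 48/65
I = -1·√(0.738462/4π) = -0.24241473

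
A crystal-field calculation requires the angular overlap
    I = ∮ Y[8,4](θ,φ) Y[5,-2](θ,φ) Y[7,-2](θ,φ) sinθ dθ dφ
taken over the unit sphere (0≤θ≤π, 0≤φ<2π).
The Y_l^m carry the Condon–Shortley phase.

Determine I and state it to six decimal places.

Rules hold: Σm=0, L=20 even, 3≤7≤13.
N = 17·11·15 = 2805
Δ = 6!·10!·4!/21! = 1/814773960
Racah Σ t=1..5: t=1:−1/87091200 t=2:+1/4976640 t=3:−1/2073600 t=4:+1/4976640 t=5:−1/87091200 = -1/9676800
⇒ 3j(8 5 7; 0 0 0)² = 360/46189, sgn +1
Racah Σ t=0..3: t=0:+1/74649600 t=1:−1/14515200 t=2:+1/23224320 t=3:−1/313528320 = -7/447897600
⇒ 3j(8 5 7; 4 -2 -2)² = 343/75582, sgn +1
4πI² = N·(3j₀)²·(3jₘ)² = 102900/1037153
I = +1·√(0.0992139/4π) = 0.08885489

0.088855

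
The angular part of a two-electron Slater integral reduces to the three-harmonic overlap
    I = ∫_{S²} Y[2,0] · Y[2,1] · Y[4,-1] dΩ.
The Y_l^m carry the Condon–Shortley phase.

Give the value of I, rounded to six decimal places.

Rules hold: Σm=0, L=8 even, 0≤4≤4.
N = 5·5·9 = 225
Δ = 0!·4!·4!/9! = 1/630
Racah Σ t=0..0: t=0:+1/16 = 1/16
⇒ 3j(2 2 4; 0 0 0)² = 2/35, sgn +1
Racah Σ t=0..0: t=0:+1/24 = 1/24
⇒ 3j(2 2 4; 0 1 -1)² = 1/21, sgn -1
4πI² = N·(3j₀)²·(3jₘ)² = 30/49
I = -1·√(0.612245/4π) = -0.22072812

-0.220728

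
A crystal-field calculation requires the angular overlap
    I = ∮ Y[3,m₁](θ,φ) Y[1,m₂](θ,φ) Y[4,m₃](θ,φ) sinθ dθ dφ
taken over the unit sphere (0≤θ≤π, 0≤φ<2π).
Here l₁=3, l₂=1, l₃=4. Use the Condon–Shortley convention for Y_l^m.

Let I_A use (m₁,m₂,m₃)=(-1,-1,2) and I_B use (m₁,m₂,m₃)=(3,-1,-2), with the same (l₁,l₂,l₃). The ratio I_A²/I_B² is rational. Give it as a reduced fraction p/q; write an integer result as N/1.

Same 3,1,4: normalisation and zero-m 3j drop out of the ratio.
A: Δ: 0! 6! 2! / 9! → 1/252; sum: t=0:+1/96 = 1/96; 3j²(3 1 4; -1 -1 2) = Δ·Π!·Σ² = 5/84  (sign +1)
B: Δ: 0! 6! 2! / 9! → 1/252; sum: t=0:+1/1440 = 1/1440; 3j²(3 1 4; 3 -1 -2) = Δ·Π!·Σ² = 1/252  (sign +1)
I_A²/I_B² = (5/84)/(1/252) = 15/1

15/1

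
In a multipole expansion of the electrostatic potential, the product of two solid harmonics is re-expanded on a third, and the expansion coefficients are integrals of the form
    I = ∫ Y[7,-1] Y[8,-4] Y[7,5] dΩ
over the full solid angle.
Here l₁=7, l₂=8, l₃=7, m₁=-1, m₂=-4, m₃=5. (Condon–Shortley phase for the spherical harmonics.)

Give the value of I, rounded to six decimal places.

0.119026

Checks pass: Σm=0; 22 even; l₃=7∈[1,15].
(2·7+1)(2·8+1)(2·7+1) = 3825
Δ: 8! 6! 8! / 23! → 1/22086194130
sum: t=1:−1/18289152000 t=2:+1/248832000 t=3:−1/24883200 t=4:+1/11943936 t=5:−1/24883200 t=6:+1/248832000 t=7:−1/18289152000 = 11/975421440
3j²(7 8 7; 0 0 0) = Δ·Π!·Σ² = 1750/289731  (sign -1)
sum: t=2:+1/1492992000 t=3:−1/435456000 t=4:+1/1114767360 = -61/83607552000
3j²(7 8 7; -1 -4 5) = Δ·Π!·Σ² = 3721/482885  (sign -1)
combine: 4πI² = 3825·1750/289731·3721/482885 = 97676250/548653937
take √, sign +1: I = 0.11902558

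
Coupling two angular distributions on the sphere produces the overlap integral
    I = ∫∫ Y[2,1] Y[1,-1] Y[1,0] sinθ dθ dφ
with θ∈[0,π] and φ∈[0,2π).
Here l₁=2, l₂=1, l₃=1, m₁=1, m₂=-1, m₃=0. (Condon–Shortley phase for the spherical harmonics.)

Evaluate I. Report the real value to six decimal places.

-0.218510

Rules hold: Σm=0, L=4 even, 1≤1≤3.
N = 5·3·3 = 45
Δ = 2!·2!·0!/5! = 1/30
Racah Σ t=1..1: t=1:−1/1 = -1/1
⇒ 3j(2 1 1; 0 0 0)² = 2/15, sgn +1
Racah Σ t=0..0: t=0:+1/2 = 1/2
⇒ 3j(2 1 1; 1 -1 0)² = 1/10, sgn -1
4πI² = N·(3j₀)²·(3jₘ)² = 3/5
I = -1·√(0.6/4π) = -0.21850969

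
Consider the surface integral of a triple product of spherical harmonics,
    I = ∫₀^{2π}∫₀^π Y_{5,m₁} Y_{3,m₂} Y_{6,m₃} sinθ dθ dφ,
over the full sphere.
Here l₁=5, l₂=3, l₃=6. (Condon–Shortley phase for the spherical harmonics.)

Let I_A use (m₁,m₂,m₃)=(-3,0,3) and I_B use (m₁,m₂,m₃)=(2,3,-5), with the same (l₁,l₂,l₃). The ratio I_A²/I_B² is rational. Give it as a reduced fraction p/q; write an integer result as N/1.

Shared (l₁,l₂,l₃)=(5,3,6): N and (l;000)² cancel in I_A²/I_B².
A: Δ = 2!·8!·4!/15! = 1/675675; Racah Σ t=0..2: t=0:+1/483840 t=1:−1/20160 t=2:+1/17280 = 1/96768; ⇒ 3j(5 3 6; -3 0 3)² = 1/1001, sgn -1
B: Δ = 2!·8!·4!/15! = 1/675675; Racah Σ t=2..2: t=2:+1/241920 = 1/241920; ⇒ 3j(5 3 6; 2 3 -5)² = 2/91, sgn -1
I_A²/I_B² = (1/1001)/(2/91) = 1/22

1/22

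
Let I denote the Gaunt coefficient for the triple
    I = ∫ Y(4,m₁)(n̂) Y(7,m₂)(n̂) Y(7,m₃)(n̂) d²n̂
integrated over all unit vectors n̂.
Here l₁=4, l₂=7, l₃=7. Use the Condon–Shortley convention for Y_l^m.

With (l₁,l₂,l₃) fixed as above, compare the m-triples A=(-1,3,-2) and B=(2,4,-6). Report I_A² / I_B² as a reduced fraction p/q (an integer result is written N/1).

l's match ⇒ only the (l;m) 3-j factors differ between A and B.
A: triangle coeff Δ(4,7,7) = 1/58198140; Σ_t [1,4]: t=1:−1/52254720 t=2:+1/1935360 t=3:−1/725760 t=4:+1/2488320 = -5/10450944; (3j)²=31250/2909907 [(4 7 7; -1 3 -2)], sign=+1
B: triangle coeff Δ(4,7,7) = 1/58198140; Σ_t [1,2]: t=1:−1/130636800 t=2:+1/34836480 = 11/522547200; (3j)²=1331/81396 [(4 7 7; 2 4 -6)], sign=-1
I_A²/I_B² = (31250/2909907)/(1331/81396) = 125000/190333

125000/190333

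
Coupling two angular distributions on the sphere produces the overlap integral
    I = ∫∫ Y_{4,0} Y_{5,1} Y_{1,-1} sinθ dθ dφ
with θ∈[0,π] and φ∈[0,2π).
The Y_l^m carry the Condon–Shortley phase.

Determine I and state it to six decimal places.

m-sum 0 ✓  L=10 even ✓  1≤1≤9 ✓
Π(2lᵢ+1) = 9×11×3 = 297
triangle coeff Δ(4,5,1) = 1/495
Σ_t [4,4]: t=4:+1/576 = 1/576
(3j)²=5/99 [(4 5 1; 0 0 0)], sign=-1
Σ_t [4,4]: t=4:+1/1152 = 1/1152
(3j)²=1/33 [(4 5 1; 0 1 -1)], sign=+1
⇒ 4πI² = 5/11
I = (-1)√(5/11/(4π)) = -0.19018827

-0.190188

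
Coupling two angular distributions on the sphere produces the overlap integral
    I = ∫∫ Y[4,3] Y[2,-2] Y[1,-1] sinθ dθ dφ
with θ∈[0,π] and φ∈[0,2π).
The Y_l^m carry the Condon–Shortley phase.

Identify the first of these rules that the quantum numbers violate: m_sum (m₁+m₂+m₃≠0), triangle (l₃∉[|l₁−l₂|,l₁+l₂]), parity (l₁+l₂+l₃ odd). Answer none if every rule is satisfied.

m₁+m₂+m₃ = 3 − 2 − 1 = 0  ✓
triangle: |4−2|=2 ≤ l₃=1 ≤ 4+2=6  ✗
parity: l₁+l₂+l₃ = 7 is odd

triangle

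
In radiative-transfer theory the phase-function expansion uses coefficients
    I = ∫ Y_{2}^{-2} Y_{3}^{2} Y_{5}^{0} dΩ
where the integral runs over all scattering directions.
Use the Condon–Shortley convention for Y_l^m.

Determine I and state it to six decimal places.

0.053579

Rules hold: Σm=0, L=10 even, 1≤5≤5.
N = 5·7·11 = 385
Δ = 0!·4!·6!/11! = 1/2310
Racah Σ t=0..0: t=0:+1/144 = 1/144
⇒ 3j(2 3 5; 0 0 0)² = 10/231, sgn -1
Racah Σ t=0..0: t=0:+1/2880 = 1/2880
⇒ 3j(2 3 5; -2 2 0)² = 1/462, sgn -1
4πI² = N·(3j₀)²·(3jₘ)² = 25/693
I = +1·√(0.036075/4π) = 0.05357948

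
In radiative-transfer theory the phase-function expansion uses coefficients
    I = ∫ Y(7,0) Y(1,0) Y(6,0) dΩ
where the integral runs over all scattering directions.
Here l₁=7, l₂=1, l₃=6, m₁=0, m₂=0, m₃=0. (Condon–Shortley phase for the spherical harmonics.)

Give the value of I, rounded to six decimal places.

Rules hold: Σm=0, L=14 even, 6≤6≤8.
N = 15·3·13 = 585
Δ = 2!·12!·0!/15! = 1/1365
Racah Σ t=1..1: t=1:−1/518400 = -1/518400
⇒ 3j(7 1 6; 0 0 0)² = 7/195, sgn -1
(m-triple is (0,0,0) — same symbol as above.)
4πI² = N·(3j₀)²·(3jₘ)² = 49/65
I = +1·√(0.753846/4π) = 0.24492687

0.244927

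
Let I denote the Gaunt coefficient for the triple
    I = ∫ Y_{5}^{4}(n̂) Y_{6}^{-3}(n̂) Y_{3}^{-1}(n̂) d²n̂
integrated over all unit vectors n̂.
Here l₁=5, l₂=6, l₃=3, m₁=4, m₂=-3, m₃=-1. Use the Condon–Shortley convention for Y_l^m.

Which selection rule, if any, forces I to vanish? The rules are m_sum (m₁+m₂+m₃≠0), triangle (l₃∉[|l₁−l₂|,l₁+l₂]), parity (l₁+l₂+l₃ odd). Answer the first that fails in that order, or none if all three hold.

none

Σmᵢ = 0  ✓
l₃∈[|l₁−l₂|,l₁+l₂]=[1,11], have l₃=3  ✓
Σlᵢ = 14 ⇒ even  ✓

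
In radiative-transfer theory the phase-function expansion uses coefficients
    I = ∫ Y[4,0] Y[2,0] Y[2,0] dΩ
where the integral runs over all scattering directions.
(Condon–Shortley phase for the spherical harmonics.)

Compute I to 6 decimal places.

Checks pass: Σm=0; 8 even; l₃=2∈[2,6].
(2·4+1)(2·2+1)(2·2+1) = 225
Δ: 4! 4! 0! / 9! → 1/630
sum: t=2:+1/16 = 1/16
3j²(4 2 2; 0 0 0) = Δ·Π!·Σ² = 2/35  (sign +1)
(m-triple is (0,0,0) — same symbol as above.)
combine: 4πI² = 225·2/35·2/35 = 36/49
take √, sign +1: I = 0.24179554

0.241796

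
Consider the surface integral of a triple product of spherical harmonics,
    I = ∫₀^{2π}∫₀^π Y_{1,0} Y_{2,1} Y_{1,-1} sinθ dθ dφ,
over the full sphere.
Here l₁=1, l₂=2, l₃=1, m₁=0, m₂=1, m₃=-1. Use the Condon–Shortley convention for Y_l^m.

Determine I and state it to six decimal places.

Checks pass: Σm=0; 4 even; l₃=1∈[1,3].
(2·1+1)(2·2+1)(2·1+1) = 45
Δ: 2! 0! 2! / 5! → 1/30
sum: t=1:−1/1 = -1/1
3j²(1 2 1; 0 0 0) = Δ·Π!·Σ² = 2/15  (sign +1)
sum: t=1:−1/2 = -1/2
3j²(1 2 1; 0 1 -1) = Δ·Π!·Σ² = 1/10  (sign -1)
combine: 4πI² = 45·2/15·1/10 = 3/5
take √, sign -1: I = -0.21850969

-0.218510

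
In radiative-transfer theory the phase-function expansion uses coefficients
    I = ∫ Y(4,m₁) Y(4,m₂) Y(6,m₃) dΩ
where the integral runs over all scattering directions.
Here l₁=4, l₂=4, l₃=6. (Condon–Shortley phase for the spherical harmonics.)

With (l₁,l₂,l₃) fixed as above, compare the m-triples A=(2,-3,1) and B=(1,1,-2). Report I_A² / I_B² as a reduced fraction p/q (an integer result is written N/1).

Shared (l₁,l₂,l₃)=(4,4,6): N and (l;000)² cancel in I_A²/I_B².
A: Δ = 2!·6!·6!/15! = 1/1261260; Racah Σ t=0..1: t=0:+1/11520 t=1:−1/86400 = 13/172800; ⇒ 3j(4 4 6; 2 -3 1)² = 13/660, sgn -1
B: Δ = 2!·6!·6!/15! = 1/1261260; Racah Σ t=0..2: t=0:+1/8640 t=1:−1/2304 t=2:+1/8640 = -7/34560; ⇒ 3j(4 4 6; 1 1 -2)² = 7/429, sgn -1
I_A²/I_B² = (13/660)/(7/429) = 169/140

169/140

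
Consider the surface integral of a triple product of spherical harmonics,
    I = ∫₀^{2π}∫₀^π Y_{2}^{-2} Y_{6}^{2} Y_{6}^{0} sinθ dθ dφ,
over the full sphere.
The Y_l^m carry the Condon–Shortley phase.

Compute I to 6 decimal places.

-0.191909

m-sum 0 ✓  L=14 even ✓  4≤6≤8 ✓
Π(2lᵢ+1) = 5×13×13 = 845
triangle coeff Δ(2,6,6) = 1/90090
Σ_t [0,2]: t=0:+1/69120 t=1:−1/14400 t=2:+1/69120 = -7/172800
(3j)²=14/715 [(2 6 6; 0 0 0)], sign=-1
Σ_t [2,2]: t=2:+1/69120 = 1/69120
(3j)²=4/143 [(2 6 6; -2 2 0)], sign=+1
⇒ 4πI² = 56/121
I = (-1)√(56/121/(4π)) = -0.19190947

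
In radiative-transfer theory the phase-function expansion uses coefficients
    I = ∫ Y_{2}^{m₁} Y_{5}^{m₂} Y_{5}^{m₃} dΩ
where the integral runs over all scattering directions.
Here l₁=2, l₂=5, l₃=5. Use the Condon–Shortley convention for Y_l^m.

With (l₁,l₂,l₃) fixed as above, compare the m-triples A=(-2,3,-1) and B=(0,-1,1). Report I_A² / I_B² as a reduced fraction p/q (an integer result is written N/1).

Shared (l₁,l₂,l₃)=(2,5,5): N and (l;000)² cancel in I_A²/I_B².
A: Δ = 2!·2!·8!/13! = 1/38610; Racah Σ t=2..2: t=2:+1/5760 = 1/5760; ⇒ 3j(2 5 5; -2 3 -1)² = 56/2145, sgn +1
B: Δ = 2!·2!·8!/13! = 1/38610; Racah Σ t=0..2: t=0:+1/2304 t=1:−1/720 t=2:+1/5760 = -1/1280; ⇒ 3j(2 5 5; 0 -1 1)² = 27/1430, sgn -1
I_A²/I_B² = (56/2145)/(27/1430) = 112/81

112/81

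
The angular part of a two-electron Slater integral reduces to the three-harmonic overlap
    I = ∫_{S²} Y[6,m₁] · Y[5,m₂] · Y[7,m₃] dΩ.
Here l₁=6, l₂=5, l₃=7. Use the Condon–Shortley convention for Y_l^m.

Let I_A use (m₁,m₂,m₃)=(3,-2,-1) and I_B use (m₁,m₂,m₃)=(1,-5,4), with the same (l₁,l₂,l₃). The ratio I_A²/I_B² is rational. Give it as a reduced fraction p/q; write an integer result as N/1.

l's match ⇒ only the (l;m) 3-j factors differ between A and B.
A: triangle coeff Δ(6,5,7) = 1/174594420; Σ_t [0,3]: t=0:+1/622080 t=1:−1/414720 t=2:+1/2419200 t=3:−1/174182400 = -23/58060800; (3j)²=1587/923780 [(6 5 7; 3 -2 -1)], sign=-1
B: triangle coeff Δ(6,5,7) = 1/174594420; Σ_t [0,0]: t=0:+1/12441600 = 1/12441600; (3j)²=245/12597 [(6 5 7; 1 -5 4)], sign=-1
I_A²/I_B² = (1587/923780)/(245/12597) = 4761/53900

4761/53900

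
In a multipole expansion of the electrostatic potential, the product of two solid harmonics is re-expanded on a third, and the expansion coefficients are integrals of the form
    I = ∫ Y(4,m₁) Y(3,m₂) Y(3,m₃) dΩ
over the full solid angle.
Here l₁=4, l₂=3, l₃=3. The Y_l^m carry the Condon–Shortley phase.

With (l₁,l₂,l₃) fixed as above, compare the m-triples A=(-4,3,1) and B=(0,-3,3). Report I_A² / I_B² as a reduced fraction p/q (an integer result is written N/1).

14/3

Shared (l₁,l₂,l₃)=(4,3,3): N and (l;000)² cancel in I_A²/I_B².
A: Δ = 4!·4!·2!/11! = 1/34650; Racah Σ t=4..4: t=4:+1/1152 = 1/1152; ⇒ 3j(4 3 3; -4 3 1)² = 1/33, sgn +1
B: Δ = 4!·4!·2!/11! = 1/34650; Racah Σ t=0..0: t=0:+1/1152 = 1/1152; ⇒ 3j(4 3 3; 0 -3 3)² = 1/154, sgn +1
I_A²/I_B² = (1/33)/(1/154) = 14/3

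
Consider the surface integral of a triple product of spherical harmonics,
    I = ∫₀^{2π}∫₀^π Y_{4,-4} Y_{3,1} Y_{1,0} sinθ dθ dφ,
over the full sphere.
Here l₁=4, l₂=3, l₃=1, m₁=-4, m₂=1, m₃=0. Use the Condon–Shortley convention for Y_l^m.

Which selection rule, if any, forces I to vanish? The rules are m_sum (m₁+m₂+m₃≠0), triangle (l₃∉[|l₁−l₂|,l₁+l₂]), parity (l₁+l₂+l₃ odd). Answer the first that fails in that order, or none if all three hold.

m_sum

azimuthal sum: -4 + 1 + 0 = -3  ✗
1 ≤ 1 ≤ 7 (triangle on l)
L = 4 + 3 + 1 = 8 (even)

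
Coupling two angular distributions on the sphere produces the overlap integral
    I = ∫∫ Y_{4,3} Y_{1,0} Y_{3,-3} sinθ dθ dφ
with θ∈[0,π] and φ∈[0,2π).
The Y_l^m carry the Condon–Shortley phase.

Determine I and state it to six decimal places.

-0.162868

m-sum 0 ✓  L=8 even ✓  3≤3≤5 ✓
Π(2lᵢ+1) = 9×3×7 = 189
triangle coeff Δ(4,1,3) = 1/252
Σ_t [1,1]: t=1:−1/36 = -1/36
(3j)²=4/63 [(4 1 3; 0 0 0)], sign=+1
Σ_t [1,1]: t=1:−1/720 = -1/720
(3j)²=1/36 [(4 1 3; 3 0 -3)], sign=-1
⇒ 4πI² = 1/3
I = (-1)√(1/3/(4π)) = -0.16286750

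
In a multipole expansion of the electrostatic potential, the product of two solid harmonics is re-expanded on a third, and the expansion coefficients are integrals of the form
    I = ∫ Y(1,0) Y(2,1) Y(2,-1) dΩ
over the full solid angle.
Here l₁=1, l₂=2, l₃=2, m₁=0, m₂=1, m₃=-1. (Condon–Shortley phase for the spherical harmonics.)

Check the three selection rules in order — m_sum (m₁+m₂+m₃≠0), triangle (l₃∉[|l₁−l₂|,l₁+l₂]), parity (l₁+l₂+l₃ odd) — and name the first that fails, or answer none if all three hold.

parity

azimuthal sum: 0 + 1 − 1 = 0  ✓
1 ≤ 2 ≤ 3 (triangle on l)  ✓
L = 1 + 2 + 2 = 5 (odd)  ✗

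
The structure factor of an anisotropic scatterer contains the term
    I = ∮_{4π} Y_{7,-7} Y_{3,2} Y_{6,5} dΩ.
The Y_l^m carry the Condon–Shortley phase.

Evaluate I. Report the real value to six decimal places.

-0.201189

Checks pass: Σm=0; 16 even; l₃=6∈[4,10].
(2·7+1)(2·3+1)(2·6+1) = 1365
Δ: 4! 10! 2! / 17! → 1/2042040
sum: t=1:−1/207360 t=2:+1/57600 t=3:−1/207360 = 1/129600
3j²(7 3 6; 0 0 0) = Δ·Π!·Σ² = 168/12155  (sign +1)
sum: t=4:+1/87091200 = 1/87091200
3j²(7 3 6; -7 2 5) = Δ·Π!·Σ² = 11/408  (sign -1)
combine: 4πI² = 1365·168/12155·11/408 = 147/289
take √, sign -1: I = -0.20118927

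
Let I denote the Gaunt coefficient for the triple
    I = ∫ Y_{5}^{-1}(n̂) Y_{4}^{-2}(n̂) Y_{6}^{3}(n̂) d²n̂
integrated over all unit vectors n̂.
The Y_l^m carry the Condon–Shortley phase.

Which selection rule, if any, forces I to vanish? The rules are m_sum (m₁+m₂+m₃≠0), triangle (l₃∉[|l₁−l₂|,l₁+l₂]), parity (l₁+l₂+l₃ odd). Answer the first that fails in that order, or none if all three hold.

azimuthal sum: -1 − 2 + 3 = 0  ✓
1 ≤ 6 ≤ 9 (triangle on l)  ✓
L = 5 + 4 + 6 = 15 (odd)  ✗

parity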